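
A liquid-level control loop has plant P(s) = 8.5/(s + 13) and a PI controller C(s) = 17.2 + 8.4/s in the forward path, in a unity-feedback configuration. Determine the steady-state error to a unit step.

The open loop C(s)P(s) has a pole at the origin (type 1), so the static position error constant is infinite and e_ss = 1/(1+∞) = 0.

0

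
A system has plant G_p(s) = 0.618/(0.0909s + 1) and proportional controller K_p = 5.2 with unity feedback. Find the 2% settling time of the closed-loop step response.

T_s ≈ 0.0863 s

Closed loop: T(s) = K_p·G_p/(1+K_p·G_p) = 3.214/(0.0909s + 1 + 3.214), with pole at s = −(1 + 3.214)/0.0909 = −46.35.
τ = 1/46.35 = 0.02157 s, so 2% settling time ≈ 4τ = 0.0863 s.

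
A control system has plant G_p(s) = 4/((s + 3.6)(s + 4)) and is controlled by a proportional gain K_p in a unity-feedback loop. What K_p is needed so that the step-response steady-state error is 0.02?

Steady-state error for a unit step on this type-0 loop is 1/(1 + K_p·G_p(0)).
G_p(0) = 0.2778. Require 1/(1 + K_p·0.2778) = 0.02, so 1 + 0.2778·K_p = 50.
K_p = (50 − 1)/0.2778 = 176.

K_p = 176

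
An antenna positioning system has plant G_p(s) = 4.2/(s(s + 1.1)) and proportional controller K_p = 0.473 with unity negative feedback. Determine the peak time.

Closed-loop characteristic equation: s² + 1.1s + 1.987 = 0, so ω_n = 1.409 rad/s and ζ = 1.1/(2·1.409) = 0.3902.
Damped frequency ω_d = ω_n√(1−ζ²) = 1.298 rad/s, so peak time T_p = π/ω_d = 2.42 s.

T_p = 2.42 s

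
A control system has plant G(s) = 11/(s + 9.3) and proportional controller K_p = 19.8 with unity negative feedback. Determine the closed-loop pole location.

Closed-loop transfer function: T(s) = K_p·G(s)/(1 + K_p·G(s)) = 217.8/(s + 9.3 + 217.8) = 217.8/(s + 227.1).
The closed-loop pole is at s = −227.1.

s = -227.1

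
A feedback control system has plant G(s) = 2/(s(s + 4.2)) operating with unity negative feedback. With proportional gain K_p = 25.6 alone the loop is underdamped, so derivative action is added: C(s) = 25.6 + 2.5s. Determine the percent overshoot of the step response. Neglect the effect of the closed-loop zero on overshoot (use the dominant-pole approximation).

Forward path: (25.6 + 2.5s)·2/(s(s+4.2)). The closed-loop characteristic equation is s² + (4.2 + 2·2.5)s + 2·25.6 = 0.
That is s² + 9.2s + 51.2 = 0, so ω_n = 7.155 rad/s and ζ = 9.2/(2·7.155) = 0.6429.
%OS = 100·exp(−πζ/√(1−ζ²)) = 7.16%.

7.16%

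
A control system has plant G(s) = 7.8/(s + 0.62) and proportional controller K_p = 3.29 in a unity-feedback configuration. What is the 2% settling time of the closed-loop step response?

T_s ≈ 0.152 s

Closed-loop transfer function: T(s) = K_p·G(s)/(1 + K_p·G(s)) = 25.66/(s + 0.62 + 25.66) = 25.66/(s + 26.28).
Time constant τ = 1/26.28 = 0.03805 s, so the 2% settling time is about 4τ = 0.152 s.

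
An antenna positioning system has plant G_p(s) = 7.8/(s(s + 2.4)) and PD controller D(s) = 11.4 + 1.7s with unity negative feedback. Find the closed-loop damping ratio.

Forward path: (11.4 + 1.7s)·7.8/(s(s+2.4)). The closed-loop characteristic equation is s² + (2.4 + 7.8·1.7)s + 7.8·11.4 = 0.
That is s² + 15.66s + 88.92 = 0, so ω_n = 9.43 rad/s and ζ = 15.66/(2·9.43) = 0.8304.

ζ = 0.83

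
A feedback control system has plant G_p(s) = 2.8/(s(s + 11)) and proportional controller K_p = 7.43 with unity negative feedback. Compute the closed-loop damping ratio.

ζ = 1.21

The closed-loop denominator is s(s+11) + 7.43·2.8 = s² + 11s + 20.8.
So ω_n² = 20.8 ⇒ ω_n = 4.561 rad/s, and ζ = 11/(2ω_n) = 1.21.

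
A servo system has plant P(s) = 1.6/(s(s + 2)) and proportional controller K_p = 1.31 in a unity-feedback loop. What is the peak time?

From 1 + K_pP(s) = 0: s² + 2s + 2.096 = 0 ⇒ ω_n = 1.448, ζ = 0.6907.
Damped frequency ω_d = ω_n√(1−ζ²) = 1.047 rad/s, so peak time T_p = π/ω_d = 3 s.

T_p = 3 s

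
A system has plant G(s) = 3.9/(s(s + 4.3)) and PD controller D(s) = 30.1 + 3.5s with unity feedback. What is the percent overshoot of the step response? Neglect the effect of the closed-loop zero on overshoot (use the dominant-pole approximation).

0.961%

Forward path: (30.1 + 3.5s)·3.9/(s(s+4.3)). The closed-loop characteristic equation is s² + (4.3 + 3.9·3.5)s + 3.9·30.1 = 0.
That is s² + 17.95s + 117.4 = 0, so ω_n = 10.83 rad/s and ζ = 17.95/(2·10.83) = 0.8284.
%OS = 100·exp(−πζ/√(1−ζ²)) = 0.961%.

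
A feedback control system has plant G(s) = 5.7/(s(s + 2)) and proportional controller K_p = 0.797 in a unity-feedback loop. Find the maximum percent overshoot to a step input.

Closed-loop characteristic equation: s² + 2s + 4.543 = 0, so ω_n = 2.131 rad/s and ζ = 2/(2·2.131) = 0.4692.
%OS = 100·exp(−πζ/√(1−ζ²)) = 100·exp(−π·0.4692/√0.7799) = 18.8%.

18.8%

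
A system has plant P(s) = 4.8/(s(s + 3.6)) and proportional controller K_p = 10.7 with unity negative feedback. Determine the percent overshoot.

The closed-loop denominator s² + 3.6s + 51.36 gives ω_n = √51.36 = 7.167 and ζ = 3.6/(2ω_n) = 0.2512.
%OS = 100·exp(−πζ/√(1−ζ²)) = 100·exp(−π·0.2512/√0.9369) = 44.3%.

44.3%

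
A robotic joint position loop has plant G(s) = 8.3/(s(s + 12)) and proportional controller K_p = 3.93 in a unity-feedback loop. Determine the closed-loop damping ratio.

ζ = 1.05

With unity feedback the closed-loop characteristic equation is s² + 12s + 3.93·8.3 = s² + 12s + 32.62 = 0.
Matching s² + 2ζω_n s + ω_n²: ω_n = √32.62 = 5.711 rad/s and 2ζω_n = 12, so ζ = 12/(2·5.711) = 1.05.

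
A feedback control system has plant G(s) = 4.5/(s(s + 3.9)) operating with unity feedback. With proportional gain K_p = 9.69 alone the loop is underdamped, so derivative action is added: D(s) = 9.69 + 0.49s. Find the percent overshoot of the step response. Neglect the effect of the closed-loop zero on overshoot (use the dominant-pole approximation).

19.4%

Forward path: (9.69 + 0.49s)·4.5/(s(s+3.9)). The closed-loop characteristic equation is s² + (3.9 + 4.5·0.49)s + 4.5·9.69 = 0.
That is s² + 6.105s + 43.6 = 0, so ω_n = 6.603 rad/s and ζ = 6.105/(2·6.603) = 0.4623.
%OS = 100·exp(−πζ/√(1−ζ²)) = 19.4%.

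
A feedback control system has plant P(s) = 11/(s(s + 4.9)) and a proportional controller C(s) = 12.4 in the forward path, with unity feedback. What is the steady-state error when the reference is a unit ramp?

The loop has one pole at the origin (type 1). Velocity error constant K_v = lim_{s→0} s·C(s)P(s) = 12.4·11/4.9 = 27.84.
Steady-state error to a unit ramp: e_ss = 1/K_v = 0.0359.

0.0359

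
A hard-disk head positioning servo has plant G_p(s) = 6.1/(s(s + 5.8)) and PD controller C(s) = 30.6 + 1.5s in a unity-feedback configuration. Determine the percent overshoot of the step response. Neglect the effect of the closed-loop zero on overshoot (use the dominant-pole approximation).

Forward path: (30.6 + 1.5s)·6.1/(s(s+5.8)). The closed-loop characteristic equation is s² + (5.8 + 6.1·1.5)s + 6.1·30.6 = 0.
That is s² + 14.95s + 186.7 = 0, so ω_n = 13.66 rad/s and ζ = 14.95/(2·13.66) = 0.5471.
%OS = 100·exp(−πζ/√(1−ζ²)) = 12.8%.

12.8%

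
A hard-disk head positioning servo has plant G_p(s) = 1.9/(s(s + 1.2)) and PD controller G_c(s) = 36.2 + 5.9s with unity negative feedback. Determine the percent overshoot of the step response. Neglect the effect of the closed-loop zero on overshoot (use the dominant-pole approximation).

2.89%

Forward path: (36.2 + 5.9s)·1.9/(s(s+1.2)). The closed-loop characteristic equation is s² + (1.2 + 1.9·5.9)s + 1.9·36.2 = 0.
That is s² + 12.41s + 68.78 = 0, so ω_n = 8.293 rad/s and ζ = 12.41/(2·8.293) = 0.7482.
%OS = 100·exp(−πζ/√(1−ζ²)) = 2.89%.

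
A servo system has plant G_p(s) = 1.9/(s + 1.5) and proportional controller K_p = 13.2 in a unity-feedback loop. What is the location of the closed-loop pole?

s = -26.58

Closed-loop transfer function: T(s) = K_p·G_p(s)/(1 + K_p·G_p(s)) = 25.08/(s + 1.5 + 25.08) = 25.08/(s + 26.58).
The closed-loop pole is at s = −26.58.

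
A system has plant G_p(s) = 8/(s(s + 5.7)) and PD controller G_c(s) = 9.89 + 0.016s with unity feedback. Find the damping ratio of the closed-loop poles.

Forward path: (9.89 + 0.016s)·8/(s(s+5.7)). The closed-loop characteristic equation is s² + (5.7 + 8·0.016)s + 8·9.89 = 0.
That is s² + 5.828s + 79.12 = 0, so ω_n = 8.895 rad/s and ζ = 5.828/(2·8.895) = 0.3276.

ζ = 0.328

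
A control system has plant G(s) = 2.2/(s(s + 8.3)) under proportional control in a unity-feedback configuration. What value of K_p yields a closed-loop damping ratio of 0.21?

K_p = 178

Closed-loop characteristic equation: s² + 8.3s + K_p·2.2 = 0.
So ω_n = √(2.2K_p) and 2ζω_n = 8.3, giving ζ = 8.3/(2√(2.2K_p)).
Setting ζ = 0.21: √(2.2K_p) = 8.3/(2·0.21) = 19.76, so K_p = 390.5/2.2 = 178.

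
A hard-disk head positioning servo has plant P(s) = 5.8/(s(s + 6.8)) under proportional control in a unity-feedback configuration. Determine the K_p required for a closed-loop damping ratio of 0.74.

Closed-loop characteristic equation: s² + 6.8s + K_p·5.8 = 0.
So ω_n = √(5.8K_p) and 2ζω_n = 6.8, giving ζ = 6.8/(2√(5.8K_p)).
Setting ζ = 0.74: √(5.8K_p) = 6.8/(2·0.74) = 4.595, so K_p = 21.11/5.8 = 3.64.

K_p = 3.64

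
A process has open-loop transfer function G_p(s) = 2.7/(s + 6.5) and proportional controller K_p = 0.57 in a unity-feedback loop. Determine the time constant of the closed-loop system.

Closed-loop transfer function: T(s) = K_p·G_p(s)/(1 + K_p·G_p(s)) = 1.539/(s + 6.5 + 1.539) = 1.539/(s + 8.039).
Time constant τ = 1/8.039 = 0.124 s.

τ = 0.124 s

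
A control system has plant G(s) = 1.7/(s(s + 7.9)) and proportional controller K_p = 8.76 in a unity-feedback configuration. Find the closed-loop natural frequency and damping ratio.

With unity feedback the closed-loop characteristic equation is s² + 7.9s + 8.76·1.7 = s² + 7.9s + 14.89 = 0.
Matching s² + 2ζω_n s + ω_n²: ω_n = √14.89 = 3.859 rad/s and 2ζω_n = 7.9, so ζ = 7.9/(2·3.859) = 1.02.

ω_n = 3.86 rad/s, ζ = 1.02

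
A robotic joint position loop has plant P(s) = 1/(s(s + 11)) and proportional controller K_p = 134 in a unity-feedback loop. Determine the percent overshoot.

From 1 + K_pP(s) = 0: s² + 11s + 134 = 0 ⇒ ω_n = 11.58, ζ = 0.4751.
%OS = 100·exp(−πζ/√(1−ζ²)) = 100·exp(−π·0.4751/√0.7743) = 18.3%.

18.3%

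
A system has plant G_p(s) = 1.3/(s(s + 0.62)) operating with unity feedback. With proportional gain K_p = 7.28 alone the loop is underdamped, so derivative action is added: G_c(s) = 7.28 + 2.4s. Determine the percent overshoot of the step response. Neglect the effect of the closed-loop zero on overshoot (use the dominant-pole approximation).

Forward path: (7.28 + 2.4s)·1.3/(s(s+0.62)). The closed-loop characteristic equation is s² + (0.62 + 1.3·2.4)s + 1.3·7.28 = 0.
That is s² + 3.74s + 9.464 = 0, so ω_n = 3.076 rad/s and ζ = 3.74/(2·3.076) = 0.6079.
%OS = 100·exp(−πζ/√(1−ζ²)) = 9.03%.

9.03%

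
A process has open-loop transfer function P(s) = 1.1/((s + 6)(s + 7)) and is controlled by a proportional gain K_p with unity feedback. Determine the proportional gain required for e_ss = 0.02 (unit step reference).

For a type-0 loop with proportional control, e_ss = 1/(1 + K_p·P(0)).
P(0) = 0.02619. Require 1/(1 + K_p·0.02619) = 0.02, so 1 + 0.02619·K_p = 50.
K_p = (50 − 1)/0.02619 = 1870.

K_p = 1870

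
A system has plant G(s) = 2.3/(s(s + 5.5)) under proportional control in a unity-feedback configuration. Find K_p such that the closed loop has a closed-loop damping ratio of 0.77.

Closed-loop characteristic equation: s² + 5.5s + K_p·2.3 = 0.
So ω_n = √(2.3K_p) and 2ζω_n = 5.5, giving ζ = 5.5/(2√(2.3K_p)).
Setting ζ = 0.77: √(2.3K_p) = 5.5/(2·0.77) = 3.571, so K_p = 12.76/2.3 = 5.55.

K_p = 5.55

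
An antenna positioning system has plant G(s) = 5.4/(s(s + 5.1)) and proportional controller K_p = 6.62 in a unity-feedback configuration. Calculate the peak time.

From 1 + K_pG(s) = 0: s² + 5.1s + 35.75 = 0 ⇒ ω_n = 5.979, ζ = 0.4265.
Damped frequency ω_d = ω_n√(1−ζ²) = 5.408 rad/s, so peak time T_p = π/ω_d = 0.581 s.

T_p = 0.581 s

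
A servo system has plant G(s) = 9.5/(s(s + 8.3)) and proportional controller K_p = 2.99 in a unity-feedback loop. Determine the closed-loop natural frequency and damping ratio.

ω_n = 5.33 rad/s, ζ = 0.779

1 + K_p·G(s) = 0 gives s² + 8.3s + 28.41 = 0.
So ω_n² = 28.41 ⇒ ω_n = 5.33 rad/s, and ζ = 8.3/(2ω_n) = 0.779.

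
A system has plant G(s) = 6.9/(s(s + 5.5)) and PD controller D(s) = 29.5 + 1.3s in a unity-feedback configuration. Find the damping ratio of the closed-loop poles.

ζ = 0.507

Forward path: (29.5 + 1.3s)·6.9/(s(s+5.5)). The closed-loop characteristic equation is s² + (5.5 + 6.9·1.3)s + 6.9·29.5 = 0.
That is s² + 14.47s + 203.6 = 0, so ω_n = 14.27 rad/s and ζ = 14.47/(2·14.27) = 0.5071.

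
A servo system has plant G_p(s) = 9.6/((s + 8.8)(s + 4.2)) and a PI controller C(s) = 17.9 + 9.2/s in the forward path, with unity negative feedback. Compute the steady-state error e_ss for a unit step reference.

The open loop C(s)G_p(s) has a pole at the origin (type 1), so the static position error constant is infinite and e_ss = 1/(1+∞) = 0.

0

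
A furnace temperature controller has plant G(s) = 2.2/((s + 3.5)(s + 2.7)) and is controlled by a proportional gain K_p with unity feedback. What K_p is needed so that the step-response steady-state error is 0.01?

The loop is type 0, so e_ss(step) = 1/(1 + K_pos) with K_pos = K_p·G(0).
G(0) = 0.2328. Require 1/(1 + K_p·0.2328) = 0.01, so 1 + 0.2328·K_p = 100.
K_p = (100 − 1)/0.2328 = 425.

K_p = 425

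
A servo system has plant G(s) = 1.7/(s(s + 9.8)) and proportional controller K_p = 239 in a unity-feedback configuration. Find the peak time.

T_p = 0.161 s

From 1 + K_pG(s) = 0: s² + 9.8s + 406.3 = 0 ⇒ ω_n = 20.16, ζ = 0.2431.
Damped frequency ω_d = ω_n√(1−ζ²) = 19.55 rad/s, so peak time T_p = π/ω_d = 0.161 s.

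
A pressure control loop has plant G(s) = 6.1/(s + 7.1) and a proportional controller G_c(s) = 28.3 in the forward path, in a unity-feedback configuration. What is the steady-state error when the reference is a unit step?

The loop is type 0. Static position error constant K_pos = G_c(0)·G(0) = 28.3·0.8592 = 24.31.
Steady-state error to a unit step: e_ss = 1/(1+K_pos) = 1/25.31 = 0.0395.

0.0395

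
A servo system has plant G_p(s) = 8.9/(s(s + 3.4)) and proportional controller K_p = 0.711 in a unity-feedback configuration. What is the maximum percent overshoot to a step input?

5.61%

From 1 + K_pG_p(s) = 0: s² + 3.4s + 6.328 = 0 ⇒ ω_n = 2.516, ζ = 0.6758.
%OS = 100·exp(−πζ/√(1−ζ²)) = 100·exp(−π·0.6758/√0.5433) = 5.61%.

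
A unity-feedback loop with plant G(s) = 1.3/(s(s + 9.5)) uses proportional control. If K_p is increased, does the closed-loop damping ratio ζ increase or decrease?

ζ = 9.5/(2√(1.3K_p)); increasing K_p raises the denominator, so ζ falls.

decrease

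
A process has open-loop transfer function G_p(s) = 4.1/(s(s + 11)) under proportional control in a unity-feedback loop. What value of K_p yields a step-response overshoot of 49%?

From %OS = 100·exp(−πζ/√(1−ζ²)) = 49%, ζ = −ln(0.49)/√(π²+ln²(0.49)) = 0.2214.
Characteristic equation s² + 11s + 4.1K_p = 0 gives ζ = 11/(2√(4.1K_p)).
Setting ζ = 0.2214: √(4.1K_p) = 11/(2·0.2214) = 24.84, so K_p = 617/4.1 = 150.

K_p = 150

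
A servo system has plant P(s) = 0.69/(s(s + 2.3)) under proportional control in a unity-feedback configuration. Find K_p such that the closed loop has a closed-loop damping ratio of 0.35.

Closed-loop characteristic equation: s² + 2.3s + K_p·0.69 = 0.
So ω_n = √(0.69K_p) and 2ζω_n = 2.3, giving ζ = 2.3/(2√(0.69K_p)).
Setting ζ = 0.35: √(0.69K_p) = 2.3/(2·0.35) = 3.286, so K_p = 10.8/0.69 = 15.6.

K_p = 15.6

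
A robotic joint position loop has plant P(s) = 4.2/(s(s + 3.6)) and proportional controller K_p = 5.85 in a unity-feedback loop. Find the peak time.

From 1 + K_pP(s) = 0: s² + 3.6s + 24.57 = 0 ⇒ ω_n = 4.957, ζ = 0.3631.
Damped frequency ω_d = ω_n√(1−ζ²) = 4.618 rad/s, so peak time T_p = π/ω_d = 0.68 s.

T_p = 0.68 s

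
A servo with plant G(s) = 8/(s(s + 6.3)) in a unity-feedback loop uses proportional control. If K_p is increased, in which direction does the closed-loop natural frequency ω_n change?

ω_n = √(8·K_p), which grows with K_p.

increase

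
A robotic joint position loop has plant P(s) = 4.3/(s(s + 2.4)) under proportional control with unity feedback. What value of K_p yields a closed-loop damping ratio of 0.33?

K_p = 3.08

Closed-loop characteristic equation: s² + 2.4s + K_p·4.3 = 0.
So ω_n = √(4.3K_p) and 2ζω_n = 2.4, giving ζ = 2.4/(2√(4.3K_p)).
Setting ζ = 0.33: √(4.3K_p) = 2.4/(2·0.33) = 3.636, so K_p = 13.22/4.3 = 3.08.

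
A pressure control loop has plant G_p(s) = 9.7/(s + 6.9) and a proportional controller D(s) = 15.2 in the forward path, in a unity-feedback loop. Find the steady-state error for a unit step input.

The loop is type 0. Static position error constant K_pos = D(0)·G_p(0) = 15.2·1.406 = 21.37.
Steady-state error to a unit step: e_ss = 1/(1+K_pos) = 1/22.37 = 0.0447.

0.0447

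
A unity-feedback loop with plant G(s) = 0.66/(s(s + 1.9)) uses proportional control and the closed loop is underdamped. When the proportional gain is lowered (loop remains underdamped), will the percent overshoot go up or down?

decrease

ζ = 1.9/(2√(0.66K_p)) rises as K_p falls; higher damping means less overshoot.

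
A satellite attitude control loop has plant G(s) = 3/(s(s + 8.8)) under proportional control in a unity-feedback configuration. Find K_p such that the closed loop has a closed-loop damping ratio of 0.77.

Closed-loop characteristic equation: s² + 8.8s + K_p·3 = 0.
So ω_n = √(3K_p) and 2ζω_n = 8.8, giving ζ = 8.8/(2√(3K_p)).
Setting ζ = 0.77: √(3K_p) = 8.8/(2·0.77) = 5.714, so K_p = 32.65/3 = 10.9.

K_p = 10.9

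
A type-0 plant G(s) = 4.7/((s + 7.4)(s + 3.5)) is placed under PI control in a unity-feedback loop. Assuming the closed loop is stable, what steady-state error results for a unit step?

The PI controller's integrator makes the forward path type 1, so e_ss to a step is zero.

0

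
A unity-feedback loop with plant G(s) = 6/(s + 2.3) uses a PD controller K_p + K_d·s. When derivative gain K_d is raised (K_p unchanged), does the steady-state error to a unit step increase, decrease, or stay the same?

K_d affects only the transient (the s-coefficient); the DC loop gain, and hence e_ss, depends only on K_p.

unchanged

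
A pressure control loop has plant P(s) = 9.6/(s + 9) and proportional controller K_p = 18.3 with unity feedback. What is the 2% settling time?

Closed-loop transfer function: T(s) = K_p·P(s)/(1 + K_p·P(s)) = 175.7/(s + 9 + 175.7) = 175.7/(s + 184.7).
Time constant τ = 1/184.7 = 0.005415 s, so the 2% settling time is about 4τ = 0.0217 s.

T_s ≈ 0.0217 s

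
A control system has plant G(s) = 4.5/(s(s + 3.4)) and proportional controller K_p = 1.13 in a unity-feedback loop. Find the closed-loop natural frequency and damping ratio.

1 + K_p·G(s) = 0 gives s² + 3.4s + 5.085 = 0.
So ω_n² = 5.085 ⇒ ω_n = 2.255 rad/s, and ζ = 3.4/(2ω_n) = 0.754.

ω_n = 2.25 rad/s, ζ = 0.754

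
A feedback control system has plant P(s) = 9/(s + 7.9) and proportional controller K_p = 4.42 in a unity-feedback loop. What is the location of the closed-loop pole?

s = -47.68

Closed-loop transfer function: T(s) = K_p·P(s)/(1 + K_p·P(s)) = 39.78/(s + 7.9 + 39.78) = 39.78/(s + 47.68).
The closed-loop pole is at s = −47.68.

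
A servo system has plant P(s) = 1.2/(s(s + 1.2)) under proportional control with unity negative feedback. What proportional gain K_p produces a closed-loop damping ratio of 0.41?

Closed-loop characteristic equation: s² + 1.2s + K_p·1.2 = 0.
So ω_n = √(1.2K_p) and 2ζω_n = 1.2, giving ζ = 1.2/(2√(1.2K_p)).
Setting ζ = 0.41: √(1.2K_p) = 1.2/(2·0.41) = 1.463, so K_p = 2.142/1.2 = 1.78.

K_p = 1.78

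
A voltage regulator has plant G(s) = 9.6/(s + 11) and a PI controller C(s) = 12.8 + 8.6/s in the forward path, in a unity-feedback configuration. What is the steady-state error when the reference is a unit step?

The open loop C(s)G(s) has a pole at the origin (type 1), so the static position error constant is infinite and e_ss = 1/(1+∞) = 0.

0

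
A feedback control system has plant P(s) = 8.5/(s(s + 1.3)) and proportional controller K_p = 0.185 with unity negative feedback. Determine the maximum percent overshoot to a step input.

14.9%

From 1 + K_pP(s) = 0: s² + 1.3s + 1.573 = 0 ⇒ ω_n = 1.254, ζ = 0.5183.
%OS = 100·exp(−πζ/√(1−ζ²)) = 100·exp(−π·0.5183/√0.7313) = 14.9%.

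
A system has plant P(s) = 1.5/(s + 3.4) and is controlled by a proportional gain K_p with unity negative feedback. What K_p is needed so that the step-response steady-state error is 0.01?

For a type-0 loop with proportional control, e_ss = 1/(1 + K_p·P(0)).
P(0) = 0.4412. Require 1/(1 + K_p·0.4412) = 0.01, so 1 + 0.4412·K_p = 100.
K_p = (100 − 1)/0.4412 = 224.

K_p = 224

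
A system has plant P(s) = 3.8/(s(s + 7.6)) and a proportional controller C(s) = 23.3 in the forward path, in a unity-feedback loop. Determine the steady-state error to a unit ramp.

0.0858

The loop has one pole at the origin (type 1). Velocity error constant K_v = lim_{s→0} s·C(s)P(s) = 23.3·3.8/7.6 = 11.65.
Steady-state error to a unit ramp: e_ss = 1/K_v = 0.0858.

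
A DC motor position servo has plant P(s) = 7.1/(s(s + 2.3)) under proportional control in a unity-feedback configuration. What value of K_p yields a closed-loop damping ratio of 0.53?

Closed-loop characteristic equation: s² + 2.3s + K_p·7.1 = 0.
So ω_n = √(7.1K_p) and 2ζω_n = 2.3, giving ζ = 2.3/(2√(7.1K_p)).
Setting ζ = 0.53: √(7.1K_p) = 2.3/(2·0.53) = 2.17, so K_p = 4.708/7.1 = 0.663.

K_p = 0.663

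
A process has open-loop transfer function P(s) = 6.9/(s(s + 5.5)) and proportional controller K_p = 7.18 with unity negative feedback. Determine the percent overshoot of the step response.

26.4%

The closed-loop denominator s² + 5.5s + 49.54 gives ω_n = √49.54 = 7.039 and ζ = 5.5/(2ω_n) = 0.3907.
%OS = 100·exp(−πζ/√(1−ζ²)) = 100·exp(−π·0.3907/√0.8474) = 26.4%.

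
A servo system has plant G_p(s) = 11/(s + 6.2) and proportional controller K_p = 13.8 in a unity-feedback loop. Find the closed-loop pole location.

Closed-loop transfer function: T(s) = K_p·G_p(s)/(1 + K_p·G_p(s)) = 151.8/(s + 6.2 + 151.8) = 151.8/(s + 158).
The closed-loop pole is at s = −158.

s = -158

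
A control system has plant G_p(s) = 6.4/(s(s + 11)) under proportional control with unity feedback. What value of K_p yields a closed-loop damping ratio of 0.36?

Closed-loop characteristic equation: s² + 11s + K_p·6.4 = 0.
So ω_n = √(6.4K_p) and 2ζω_n = 11, giving ζ = 11/(2√(6.4K_p)).
Setting ζ = 0.36: √(6.4K_p) = 11/(2·0.36) = 15.28, so K_p = 233.4/6.4 = 36.5.

K_p = 36.5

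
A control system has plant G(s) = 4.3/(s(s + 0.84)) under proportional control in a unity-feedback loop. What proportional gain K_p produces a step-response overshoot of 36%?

From %OS = 100·exp(−πζ/√(1−ζ²)) = 36%, ζ = −ln(0.36)/√(π²+ln²(0.36)) = 0.3093.
Characteristic equation s² + 0.84s + 4.3K_p = 0 gives ζ = 0.84/(2√(4.3K_p)).
Setting ζ = 0.3093: √(4.3K_p) = 0.84/(2·0.3093) = 1.358, so K_p = 1.844/4.3 = 0.429.

K_p = 0.429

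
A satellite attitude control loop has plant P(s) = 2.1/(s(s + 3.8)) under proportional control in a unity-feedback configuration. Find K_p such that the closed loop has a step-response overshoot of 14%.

From %OS = 100·exp(−πζ/√(1−ζ²)) = 14%, ζ = −ln(0.14)/√(π²+ln²(0.14)) = 0.5305.
Characteristic equation s² + 3.8s + 2.1K_p = 0 gives ζ = 3.8/(2√(2.1K_p)).
Setting ζ = 0.5305: √(2.1K_p) = 3.8/(2·0.5305) = 3.581, so K_p = 12.83/2.1 = 6.11.

K_p = 6.11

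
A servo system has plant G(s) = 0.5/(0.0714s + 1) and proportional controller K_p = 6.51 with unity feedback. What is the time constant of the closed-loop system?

τ = 0.0168 s

Closed loop: T(s) = K_p·G/(1+K_p·G) = 3.255/(0.0714s + 1 + 3.255), with pole at s = −(1 + 3.255)/0.0714 = −59.59.
Closed-loop time constant τ = 1/59.59 = 0.0168 s.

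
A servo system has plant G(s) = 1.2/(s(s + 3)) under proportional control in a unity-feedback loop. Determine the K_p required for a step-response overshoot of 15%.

K_p = 7.02

From %OS = 100·exp(−πζ/√(1−ζ²)) = 15%, ζ = −ln(0.15)/√(π²+ln²(0.15)) = 0.5169.
Characteristic equation s² + 3s + 1.2K_p = 0 gives ζ = 3/(2√(1.2K_p)).
Setting ζ = 0.5169: √(1.2K_p) = 3/(2·0.5169) = 2.902, so K_p = 8.42/1.2 = 7.02.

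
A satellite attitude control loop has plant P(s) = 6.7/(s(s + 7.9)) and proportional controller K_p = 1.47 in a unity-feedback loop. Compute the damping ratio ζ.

ζ = 1.26

The closed-loop denominator is s(s+7.9) + 1.47·6.7 = s² + 7.9s + 9.849.
So ω_n² = 9.849 ⇒ ω_n = 3.138 rad/s, and ζ = 7.9/(2ω_n) = 1.26.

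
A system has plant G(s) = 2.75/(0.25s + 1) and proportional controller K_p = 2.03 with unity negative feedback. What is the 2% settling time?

T_s ≈ 0.152 s

Closed loop: T(s) = K_p·G/(1+K_p·G) = 5.582/(0.25s + 1 + 5.582), with pole at s = −(1 + 5.582)/0.25 = −26.33.
τ = 1/26.33 = 0.03798 s, so 2% settling time ≈ 4τ = 0.152 s.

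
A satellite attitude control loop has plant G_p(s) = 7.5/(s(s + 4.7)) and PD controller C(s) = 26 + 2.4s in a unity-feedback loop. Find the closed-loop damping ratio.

Forward path: (26 + 2.4s)·7.5/(s(s+4.7)). The closed-loop characteristic equation is s² + (4.7 + 7.5·2.4)s + 7.5·26 = 0.
That is s² + 22.7s + 195 = 0, so ω_n = 13.96 rad/s and ζ = 22.7/(2·13.96) = 0.8128.

ζ = 0.813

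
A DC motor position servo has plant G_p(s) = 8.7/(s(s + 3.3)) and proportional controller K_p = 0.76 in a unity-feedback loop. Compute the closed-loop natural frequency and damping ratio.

The closed-loop denominator is s(s+3.3) + 0.76·8.7 = s² + 3.3s + 6.612.
Matching s² + 2ζω_n s + ω_n²: ω_n = √6.612 = 2.571 rad/s and 2ζω_n = 3.3, so ζ = 3.3/(2·2.571) = 0.642.

ω_n = 2.57 rad/s, ζ = 0.642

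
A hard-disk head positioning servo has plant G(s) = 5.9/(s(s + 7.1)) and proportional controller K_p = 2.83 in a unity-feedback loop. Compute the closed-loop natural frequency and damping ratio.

ω_n = 4.09 rad/s, ζ = 0.869

With unity feedback the closed-loop characteristic equation is s² + 7.1s + 2.83·5.9 = s² + 7.1s + 16.7 = 0.
Matching s² + 2ζω_n s + ω_n²: ω_n = √16.7 = 4.086 rad/s and 2ζω_n = 7.1, so ζ = 7.1/(2·4.086) = 0.869.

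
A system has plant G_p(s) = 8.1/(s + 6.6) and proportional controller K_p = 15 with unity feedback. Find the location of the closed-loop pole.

Closed-loop transfer function: T(s) = K_p·G_p(s)/(1 + K_p·G_p(s)) = 121.5/(s + 6.6 + 121.5) = 121.5/(s + 128.1).
The closed-loop pole is at s = −128.1.

s = -128.1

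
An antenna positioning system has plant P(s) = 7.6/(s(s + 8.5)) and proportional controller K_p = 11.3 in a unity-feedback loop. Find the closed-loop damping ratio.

1 + K_p·P(s) = 0 gives s² + 8.5s + 85.88 = 0.
Matching s² + 2ζω_n s + ω_n²: ω_n = √85.88 = 9.267 rad/s and 2ζω_n = 8.5, so ζ = 8.5/(2·9.267) = 0.459.

ζ = 0.459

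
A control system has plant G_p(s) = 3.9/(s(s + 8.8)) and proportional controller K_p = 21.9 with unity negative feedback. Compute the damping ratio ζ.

The closed-loop denominator is s(s+8.8) + 21.9·3.9 = s² + 8.8s + 85.41.
Matching s² + 2ζω_n s + ω_n²: ω_n = √85.41 = 9.242 rad/s and 2ζω_n = 8.8, so ζ = 8.8/(2·9.242) = 0.476.

ζ = 0.476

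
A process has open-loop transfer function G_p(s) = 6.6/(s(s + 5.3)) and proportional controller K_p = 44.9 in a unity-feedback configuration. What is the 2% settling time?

T_s ≈ 1.51 s

The closed-loop denominator s² + 5.3s + 296.3 gives ω_n = √296.3 = 17.21 and ζ = 5.3/(2ω_n) = 0.1539.
2% settling time T_s ≈ 4/(ζω_n) = 4/2.65 = 1.51 s.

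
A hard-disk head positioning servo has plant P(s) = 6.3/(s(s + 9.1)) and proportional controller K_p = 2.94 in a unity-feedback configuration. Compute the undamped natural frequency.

ω_n = 4.3 rad/s

The closed-loop denominator is s(s+9.1) + 2.94·6.3 = s² + 9.1s + 18.52.
So ω_n² = 18.52 ⇒ ω_n = 4.304 rad/s, and ζ = 9.1/(2ω_n) = 1.06.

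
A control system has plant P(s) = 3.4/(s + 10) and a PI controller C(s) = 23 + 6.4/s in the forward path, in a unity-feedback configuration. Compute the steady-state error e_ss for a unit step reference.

The open loop C(s)P(s) has a pole at the origin (type 1), so the static position error constant is infinite and e_ss = 1/(1+∞) = 0.

0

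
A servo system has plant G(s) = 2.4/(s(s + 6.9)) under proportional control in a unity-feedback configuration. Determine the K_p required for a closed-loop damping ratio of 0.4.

K_p = 31

Closed-loop characteristic equation: s² + 6.9s + K_p·2.4 = 0.
So ω_n = √(2.4K_p) and 2ζω_n = 6.9, giving ζ = 6.9/(2√(2.4K_p)).
Setting ζ = 0.4: √(2.4K_p) = 6.9/(2·0.4) = 8.625, so K_p = 74.39/2.4 = 31.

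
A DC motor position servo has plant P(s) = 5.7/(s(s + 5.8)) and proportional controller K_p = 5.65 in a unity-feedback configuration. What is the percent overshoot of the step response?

From 1 + K_pP(s) = 0: s² + 5.8s + 32.21 = 0 ⇒ ω_n = 5.675, ζ = 0.511.
%OS = 100·exp(−πζ/√(1−ζ²)) = 100·exp(−π·0.511/√0.7389) = 15.4%.

15.4%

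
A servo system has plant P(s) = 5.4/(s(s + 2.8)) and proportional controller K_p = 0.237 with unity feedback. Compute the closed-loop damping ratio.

ζ = 1.24

With unity feedback the closed-loop characteristic equation is s² + 2.8s + 0.237·5.4 = s² + 2.8s + 1.28 = 0.
So ω_n² = 1.28 ⇒ ω_n = 1.131 rad/s, and ζ = 2.8/(2ω_n) = 1.24.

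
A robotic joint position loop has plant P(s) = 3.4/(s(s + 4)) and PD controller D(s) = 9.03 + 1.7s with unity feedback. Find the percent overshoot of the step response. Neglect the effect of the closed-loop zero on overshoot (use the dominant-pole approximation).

0.275%

Forward path: (9.03 + 1.7s)·3.4/(s(s+4)). The closed-loop characteristic equation is s² + (4 + 3.4·1.7)s + 3.4·9.03 = 0.
That is s² + 9.78s + 30.7 = 0, so ω_n = 5.541 rad/s and ζ = 9.78/(2·5.541) = 0.8825.
%OS = 100·exp(−πζ/√(1−ζ²)) = 0.275%.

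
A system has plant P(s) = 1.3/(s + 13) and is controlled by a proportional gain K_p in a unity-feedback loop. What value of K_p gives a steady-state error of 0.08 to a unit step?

K_p = 115

Steady-state error for a unit step on this type-0 loop is 1/(1 + K_p·P(0)).
P(0) = 0.1. Require 1/(1 + K_p·0.1) = 0.08, so 1 + 0.1·K_p = 12.5.
K_p = (12.5 − 1)/0.1 = 115.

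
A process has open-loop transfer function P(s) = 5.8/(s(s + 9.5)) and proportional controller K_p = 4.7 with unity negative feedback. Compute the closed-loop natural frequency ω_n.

ω_n = 5.22 rad/s

The closed-loop denominator is s(s+9.5) + 4.7·5.8 = s² + 9.5s + 27.26.
So ω_n² = 27.26 ⇒ ω_n = 5.221 rad/s, and ζ = 9.5/(2ω_n) = 0.91.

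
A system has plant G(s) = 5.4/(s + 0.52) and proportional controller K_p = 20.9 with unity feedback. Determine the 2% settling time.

Closed-loop transfer function: T(s) = K_p·G(s)/(1 + K_p·G(s)) = 112.9/(s + 0.52 + 112.9) = 112.9/(s + 113.4).
Time constant τ = 1/113.4 = 0.00882 s, so the 2% settling time is about 4τ = 0.0353 s.

T_s ≈ 0.0353 s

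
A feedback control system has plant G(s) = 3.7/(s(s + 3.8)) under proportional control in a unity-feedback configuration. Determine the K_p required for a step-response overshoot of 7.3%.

K_p = 2.38

From %OS = 100·exp(−πζ/√(1−ζ²)) = 7.3%, ζ = −ln(0.073)/√(π²+ln²(0.073)) = 0.6401.
Characteristic equation s² + 3.8s + 3.7K_p = 0 gives ζ = 3.8/(2√(3.7K_p)).
Setting ζ = 0.6401: √(3.7K_p) = 3.8/(2·0.6401) = 2.968, so K_p = 8.811/3.7 = 2.38.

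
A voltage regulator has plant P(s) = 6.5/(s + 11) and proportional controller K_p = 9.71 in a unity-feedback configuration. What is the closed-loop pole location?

Closed-loop transfer function: T(s) = K_p·P(s)/(1 + K_p·P(s)) = 63.12/(s + 11 + 63.12) = 63.12/(s + 74.12).
The closed-loop pole is at s = −74.12.

s = -74.12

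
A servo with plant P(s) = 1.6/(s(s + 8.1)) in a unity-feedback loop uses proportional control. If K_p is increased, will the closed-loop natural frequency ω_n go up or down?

increase

ω_n = √(1.6·K_p), which grows with K_p.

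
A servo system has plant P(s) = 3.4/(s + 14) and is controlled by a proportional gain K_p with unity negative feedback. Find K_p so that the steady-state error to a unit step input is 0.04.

K_p = 98.8

The loop is type 0, so e_ss(step) = 1/(1 + K_pos) with K_pos = K_p·P(0).
P(0) = 0.2429. Require 1/(1 + K_p·0.2429) = 0.04, so 1 + 0.2429·K_p = 25.
K_p = (25 − 1)/0.2429 = 98.8.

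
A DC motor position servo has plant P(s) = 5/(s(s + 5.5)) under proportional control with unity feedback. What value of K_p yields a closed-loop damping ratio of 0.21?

Closed-loop characteristic equation: s² + 5.5s + K_p·5 = 0.
So ω_n = √(5K_p) and 2ζω_n = 5.5, giving ζ = 5.5/(2√(5K_p)).
Setting ζ = 0.21: √(5K_p) = 5.5/(2·0.21) = 13.1, so K_p = 171.5/5 = 34.3.

K_p = 34.3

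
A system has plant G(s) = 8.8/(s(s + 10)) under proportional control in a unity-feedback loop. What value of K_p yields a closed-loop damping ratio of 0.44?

K_p = 14.7

Closed-loop characteristic equation: s² + 10s + K_p·8.8 = 0.
So ω_n = √(8.8K_p) and 2ζω_n = 10, giving ζ = 10/(2√(8.8K_p)).
Setting ζ = 0.44: √(8.8K_p) = 10/(2·0.44) = 11.36, so K_p = 129.1/8.8 = 14.7.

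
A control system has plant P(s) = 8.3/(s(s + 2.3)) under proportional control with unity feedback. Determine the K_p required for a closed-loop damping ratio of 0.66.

Closed-loop characteristic equation: s² + 2.3s + K_p·8.3 = 0.
So ω_n = √(8.3K_p) and 2ζω_n = 2.3, giving ζ = 2.3/(2√(8.3K_p)).
Setting ζ = 0.66: √(8.3K_p) = 2.3/(2·0.66) = 1.742, so K_p = 3.036/8.3 = 0.366.

K_p = 0.366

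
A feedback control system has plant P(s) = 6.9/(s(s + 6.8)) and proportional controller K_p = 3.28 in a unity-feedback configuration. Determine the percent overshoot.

4.04%

The closed-loop denominator s² + 6.8s + 22.63 gives ω_n = √22.63 = 4.757 and ζ = 6.8/(2ω_n) = 0.7147.
%OS = 100·exp(−πζ/√(1−ζ²)) = 100·exp(−π·0.7147/√0.4892) = 4.04%.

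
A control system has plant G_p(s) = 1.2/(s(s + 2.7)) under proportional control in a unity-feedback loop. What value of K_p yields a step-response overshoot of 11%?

From %OS = 100·exp(−πζ/√(1−ζ²)) = 11%, ζ = −ln(0.11)/√(π²+ln²(0.11)) = 0.5749.
Characteristic equation s² + 2.7s + 1.2K_p = 0 gives ζ = 2.7/(2√(1.2K_p)).
Setting ζ = 0.5749: √(1.2K_p) = 2.7/(2·0.5749) = 2.348, so K_p = 5.514/1.2 = 4.6.

K_p = 4.6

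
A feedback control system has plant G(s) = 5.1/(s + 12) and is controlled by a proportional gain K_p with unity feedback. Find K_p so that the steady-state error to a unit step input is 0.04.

Steady-state error for a unit step on this type-0 loop is 1/(1 + K_p·G(0)).
G(0) = 0.425. Require 1/(1 + K_p·0.425) = 0.04, so 1 + 0.425·K_p = 25.
K_p = (25 − 1)/0.425 = 56.5.

K_p = 56.5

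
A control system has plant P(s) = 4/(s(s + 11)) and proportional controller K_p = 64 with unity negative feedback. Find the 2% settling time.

The closed-loop denominator s² + 11s + 256 gives ω_n = √256 = 16 and ζ = 11/(2ω_n) = 0.3438.
2% settling time T_s ≈ 4/(ζω_n) = 4/5.5 = 0.727 s.

T_s ≈ 0.727 s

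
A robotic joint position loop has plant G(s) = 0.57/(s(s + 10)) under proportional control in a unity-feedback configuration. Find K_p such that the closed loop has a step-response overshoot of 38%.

K_p = 506

From %OS = 100·exp(−πζ/√(1−ζ²)) = 38%, ζ = −ln(0.38)/√(π²+ln²(0.38)) = 0.2943.
Characteristic equation s² + 10s + 0.57K_p = 0 gives ζ = 10/(2√(0.57K_p)).
Setting ζ = 0.2943: √(0.57K_p) = 10/(2·0.2943) = 16.99, so K_p = 288.5/0.57 = 506.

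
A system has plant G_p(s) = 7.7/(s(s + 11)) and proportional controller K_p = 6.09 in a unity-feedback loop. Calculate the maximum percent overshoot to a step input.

1.45%

The closed-loop denominator s² + 11s + 46.89 gives ω_n = √46.89 = 6.848 and ζ = 11/(2ω_n) = 0.8032.
%OS = 100·exp(−πζ/√(1−ζ²)) = 100·exp(−π·0.8032/√0.3549) = 1.45%.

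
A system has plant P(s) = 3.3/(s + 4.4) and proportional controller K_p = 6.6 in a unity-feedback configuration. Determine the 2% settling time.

Closed-loop transfer function: T(s) = K_p·P(s)/(1 + K_p·P(s)) = 21.78/(s + 4.4 + 21.78) = 21.78/(s + 26.18).
Time constant τ = 1/26.18 = 0.0382 s, so the 2% settling time is about 4τ = 0.153 s.

T_s ≈ 0.153 s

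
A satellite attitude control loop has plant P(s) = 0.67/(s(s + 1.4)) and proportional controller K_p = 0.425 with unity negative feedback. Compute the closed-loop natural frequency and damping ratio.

1 + K_p·P(s) = 0 gives s² + 1.4s + 0.2848 = 0.
So ω_n² = 0.2848 ⇒ ω_n = 0.5336 rad/s, and ζ = 1.4/(2ω_n) = 1.31.

ω_n = 0.534 rad/s, ζ = 1.31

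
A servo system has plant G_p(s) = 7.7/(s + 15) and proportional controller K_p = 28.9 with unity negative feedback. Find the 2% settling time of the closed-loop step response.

Closed-loop transfer function: T(s) = K_p·G_p(s)/(1 + K_p·G_p(s)) = 222.5/(s + 15 + 222.5) = 222.5/(s + 237.5).
Time constant τ = 1/237.5 = 0.00421 s, so the 2% settling time is about 4τ = 0.0168 s.

T_s ≈ 0.0168 s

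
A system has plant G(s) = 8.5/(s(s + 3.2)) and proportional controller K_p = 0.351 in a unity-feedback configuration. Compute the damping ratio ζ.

1 + K_p·G(s) = 0 gives s² + 3.2s + 2.983 = 0.
Matching s² + 2ζω_n s + ω_n²: ω_n = √2.983 = 1.727 rad/s and 2ζω_n = 3.2, so ζ = 3.2/(2·1.727) = 0.926.

ζ = 0.926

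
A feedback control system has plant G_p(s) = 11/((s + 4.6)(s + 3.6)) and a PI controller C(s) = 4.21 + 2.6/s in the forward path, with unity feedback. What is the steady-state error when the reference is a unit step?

The open loop C(s)G_p(s) has a pole at the origin (type 1), so the static position error constant is infinite and e_ss = 1/(1+∞) = 0.

0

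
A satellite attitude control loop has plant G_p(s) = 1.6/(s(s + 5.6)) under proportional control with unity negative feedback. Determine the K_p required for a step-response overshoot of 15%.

From %OS = 100·exp(−πζ/√(1−ζ²)) = 15%, ζ = −ln(0.15)/√(π²+ln²(0.15)) = 0.5169.
Characteristic equation s² + 5.6s + 1.6K_p = 0 gives ζ = 5.6/(2√(1.6K_p)).
Setting ζ = 0.5169: √(1.6K_p) = 5.6/(2·0.5169) = 5.417, so K_p = 29.34/1.6 = 18.3.

K_p = 18.3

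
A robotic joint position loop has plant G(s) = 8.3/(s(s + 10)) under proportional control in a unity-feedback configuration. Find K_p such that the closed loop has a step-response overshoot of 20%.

From %OS = 100·exp(−πζ/√(1−ζ²)) = 20%, ζ = −ln(0.2)/√(π²+ln²(0.2)) = 0.4559.
Characteristic equation s² + 10s + 8.3K_p = 0 gives ζ = 10/(2√(8.3K_p)).
Setting ζ = 0.4559: √(8.3K_p) = 10/(2·0.4559) = 10.97, so K_p = 120.3/8.3 = 14.5.

K_p = 14.5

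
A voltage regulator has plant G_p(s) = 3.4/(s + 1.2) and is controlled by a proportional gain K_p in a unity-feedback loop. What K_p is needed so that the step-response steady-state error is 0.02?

The loop is type 0, so e_ss(step) = 1/(1 + K_pos) with K_pos = K_p·G_p(0).
G_p(0) = 2.833. Require 1/(1 + K_p·2.833) = 0.02, so 1 + 2.833·K_p = 50.
K_p = (50 − 1)/2.833 = 17.3.

K_p = 17.3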